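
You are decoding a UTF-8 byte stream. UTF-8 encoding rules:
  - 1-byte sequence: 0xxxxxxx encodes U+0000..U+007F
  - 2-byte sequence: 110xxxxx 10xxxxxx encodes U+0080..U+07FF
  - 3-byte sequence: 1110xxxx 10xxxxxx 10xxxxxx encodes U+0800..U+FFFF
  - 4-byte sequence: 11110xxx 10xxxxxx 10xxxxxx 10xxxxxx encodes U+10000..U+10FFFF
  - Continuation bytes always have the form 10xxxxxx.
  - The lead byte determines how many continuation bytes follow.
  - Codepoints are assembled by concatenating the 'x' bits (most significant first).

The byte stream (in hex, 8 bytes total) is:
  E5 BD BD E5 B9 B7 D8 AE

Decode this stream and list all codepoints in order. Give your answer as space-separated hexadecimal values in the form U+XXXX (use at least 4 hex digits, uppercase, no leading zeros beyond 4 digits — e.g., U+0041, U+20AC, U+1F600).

Answer: U+5F7D U+5E77 U+062E

Derivation:
Byte[0]=E5: 3-byte lead, need 2 cont bytes. acc=0x5
Byte[1]=BD: continuation. acc=(acc<<6)|0x3D=0x17D
Byte[2]=BD: continuation. acc=(acc<<6)|0x3D=0x5F7D
Completed: cp=U+5F7D (starts at byte 0)
Byte[3]=E5: 3-byte lead, need 2 cont bytes. acc=0x5
Byte[4]=B9: continuation. acc=(acc<<6)|0x39=0x179
Byte[5]=B7: continuation. acc=(acc<<6)|0x37=0x5E77
Completed: cp=U+5E77 (starts at byte 3)
Byte[6]=D8: 2-byte lead, need 1 cont bytes. acc=0x18
Byte[7]=AE: continuation. acc=(acc<<6)|0x2E=0x62E
Completed: cp=U+062E (starts at byte 6)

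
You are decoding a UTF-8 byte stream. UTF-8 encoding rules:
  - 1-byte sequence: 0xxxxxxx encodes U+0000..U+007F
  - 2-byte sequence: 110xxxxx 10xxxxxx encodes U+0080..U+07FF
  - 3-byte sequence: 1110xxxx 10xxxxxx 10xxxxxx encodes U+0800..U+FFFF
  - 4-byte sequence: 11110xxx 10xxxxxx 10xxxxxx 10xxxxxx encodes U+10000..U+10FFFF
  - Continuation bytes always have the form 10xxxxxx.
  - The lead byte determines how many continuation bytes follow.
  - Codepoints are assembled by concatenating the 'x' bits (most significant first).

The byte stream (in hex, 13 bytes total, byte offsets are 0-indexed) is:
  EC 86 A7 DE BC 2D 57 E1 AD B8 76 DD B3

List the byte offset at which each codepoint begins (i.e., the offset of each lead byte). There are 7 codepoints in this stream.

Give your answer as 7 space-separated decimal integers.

Byte[0]=EC: 3-byte lead, need 2 cont bytes. acc=0xC
Byte[1]=86: continuation. acc=(acc<<6)|0x06=0x306
Byte[2]=A7: continuation. acc=(acc<<6)|0x27=0xC1A7
Completed: cp=U+C1A7 (starts at byte 0)
Byte[3]=DE: 2-byte lead, need 1 cont bytes. acc=0x1E
Byte[4]=BC: continuation. acc=(acc<<6)|0x3C=0x7BC
Completed: cp=U+07BC (starts at byte 3)
Byte[5]=2D: 1-byte ASCII. cp=U+002D
Byte[6]=57: 1-byte ASCII. cp=U+0057
Byte[7]=E1: 3-byte lead, need 2 cont bytes. acc=0x1
Byte[8]=AD: continuation. acc=(acc<<6)|0x2D=0x6D
Byte[9]=B8: continuation. acc=(acc<<6)|0x38=0x1B78
Completed: cp=U+1B78 (starts at byte 7)
Byte[10]=76: 1-byte ASCII. cp=U+0076
Byte[11]=DD: 2-byte lead, need 1 cont bytes. acc=0x1D
Byte[12]=B3: continuation. acc=(acc<<6)|0x33=0x773
Completed: cp=U+0773 (starts at byte 11)

Answer: 0 3 5 6 7 10 11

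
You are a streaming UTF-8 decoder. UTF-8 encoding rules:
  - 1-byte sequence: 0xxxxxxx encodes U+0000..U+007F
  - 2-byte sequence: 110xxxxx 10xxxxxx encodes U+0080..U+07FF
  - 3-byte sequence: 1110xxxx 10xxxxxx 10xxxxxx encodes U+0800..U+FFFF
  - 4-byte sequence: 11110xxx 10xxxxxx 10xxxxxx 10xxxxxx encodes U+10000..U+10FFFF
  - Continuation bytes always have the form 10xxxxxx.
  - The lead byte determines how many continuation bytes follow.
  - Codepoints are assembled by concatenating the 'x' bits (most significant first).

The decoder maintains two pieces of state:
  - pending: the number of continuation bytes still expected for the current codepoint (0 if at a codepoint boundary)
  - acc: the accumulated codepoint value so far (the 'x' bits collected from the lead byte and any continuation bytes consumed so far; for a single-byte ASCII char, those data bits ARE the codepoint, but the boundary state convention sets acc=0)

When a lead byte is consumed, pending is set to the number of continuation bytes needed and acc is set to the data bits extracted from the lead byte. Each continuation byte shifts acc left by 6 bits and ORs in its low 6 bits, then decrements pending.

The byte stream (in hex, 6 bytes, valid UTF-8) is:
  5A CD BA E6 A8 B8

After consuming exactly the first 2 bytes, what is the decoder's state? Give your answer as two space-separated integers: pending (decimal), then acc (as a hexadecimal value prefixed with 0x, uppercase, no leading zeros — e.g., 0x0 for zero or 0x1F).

Byte[0]=5A: 1-byte. pending=0, acc=0x0
Byte[1]=CD: 2-byte lead. pending=1, acc=0xD

Answer: 1 0xD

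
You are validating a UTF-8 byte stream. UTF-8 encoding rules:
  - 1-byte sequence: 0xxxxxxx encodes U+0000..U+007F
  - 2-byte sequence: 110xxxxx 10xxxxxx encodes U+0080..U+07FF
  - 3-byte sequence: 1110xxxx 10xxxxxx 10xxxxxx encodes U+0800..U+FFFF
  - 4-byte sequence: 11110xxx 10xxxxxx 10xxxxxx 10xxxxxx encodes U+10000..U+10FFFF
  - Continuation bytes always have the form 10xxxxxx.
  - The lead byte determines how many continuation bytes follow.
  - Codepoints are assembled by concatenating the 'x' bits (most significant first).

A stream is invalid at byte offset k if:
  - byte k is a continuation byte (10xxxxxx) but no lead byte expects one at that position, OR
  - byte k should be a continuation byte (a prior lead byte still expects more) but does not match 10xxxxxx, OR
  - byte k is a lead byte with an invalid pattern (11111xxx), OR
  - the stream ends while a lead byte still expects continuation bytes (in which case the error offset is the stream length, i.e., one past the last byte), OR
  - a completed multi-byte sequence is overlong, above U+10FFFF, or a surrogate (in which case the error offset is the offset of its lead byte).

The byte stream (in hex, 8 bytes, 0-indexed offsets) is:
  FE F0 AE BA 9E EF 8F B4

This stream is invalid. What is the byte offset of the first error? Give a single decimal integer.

Answer: 0

Derivation:
Byte[0]=FE: INVALID lead byte (not 0xxx/110x/1110/11110)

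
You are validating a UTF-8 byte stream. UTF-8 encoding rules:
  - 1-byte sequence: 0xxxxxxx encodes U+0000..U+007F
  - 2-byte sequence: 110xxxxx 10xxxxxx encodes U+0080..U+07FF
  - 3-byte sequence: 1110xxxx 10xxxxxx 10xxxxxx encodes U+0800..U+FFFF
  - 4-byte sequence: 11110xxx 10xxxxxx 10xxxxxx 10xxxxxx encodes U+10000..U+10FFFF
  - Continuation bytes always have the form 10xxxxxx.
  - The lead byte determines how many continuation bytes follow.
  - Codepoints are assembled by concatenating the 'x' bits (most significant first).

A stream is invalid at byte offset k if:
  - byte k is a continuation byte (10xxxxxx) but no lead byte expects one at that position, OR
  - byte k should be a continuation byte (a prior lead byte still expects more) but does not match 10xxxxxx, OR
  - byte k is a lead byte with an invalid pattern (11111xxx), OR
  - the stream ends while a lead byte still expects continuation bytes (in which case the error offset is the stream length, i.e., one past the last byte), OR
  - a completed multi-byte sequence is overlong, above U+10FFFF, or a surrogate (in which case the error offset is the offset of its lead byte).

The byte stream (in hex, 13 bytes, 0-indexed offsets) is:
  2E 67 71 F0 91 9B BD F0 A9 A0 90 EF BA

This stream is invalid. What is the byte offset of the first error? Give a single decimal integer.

Answer: 13

Derivation:
Byte[0]=2E: 1-byte ASCII. cp=U+002E
Byte[1]=67: 1-byte ASCII. cp=U+0067
Byte[2]=71: 1-byte ASCII. cp=U+0071
Byte[3]=F0: 4-byte lead, need 3 cont bytes. acc=0x0
Byte[4]=91: continuation. acc=(acc<<6)|0x11=0x11
Byte[5]=9B: continuation. acc=(acc<<6)|0x1B=0x45B
Byte[6]=BD: continuation. acc=(acc<<6)|0x3D=0x116FD
Completed: cp=U+116FD (starts at byte 3)
Byte[7]=F0: 4-byte lead, need 3 cont bytes. acc=0x0
Byte[8]=A9: continuation. acc=(acc<<6)|0x29=0x29
Byte[9]=A0: continuation. acc=(acc<<6)|0x20=0xA60
Byte[10]=90: continuation. acc=(acc<<6)|0x10=0x29810
Completed: cp=U+29810 (starts at byte 7)
Byte[11]=EF: 3-byte lead, need 2 cont bytes. acc=0xF
Byte[12]=BA: continuation. acc=(acc<<6)|0x3A=0x3FA
Byte[13]: stream ended, expected continuation. INVALID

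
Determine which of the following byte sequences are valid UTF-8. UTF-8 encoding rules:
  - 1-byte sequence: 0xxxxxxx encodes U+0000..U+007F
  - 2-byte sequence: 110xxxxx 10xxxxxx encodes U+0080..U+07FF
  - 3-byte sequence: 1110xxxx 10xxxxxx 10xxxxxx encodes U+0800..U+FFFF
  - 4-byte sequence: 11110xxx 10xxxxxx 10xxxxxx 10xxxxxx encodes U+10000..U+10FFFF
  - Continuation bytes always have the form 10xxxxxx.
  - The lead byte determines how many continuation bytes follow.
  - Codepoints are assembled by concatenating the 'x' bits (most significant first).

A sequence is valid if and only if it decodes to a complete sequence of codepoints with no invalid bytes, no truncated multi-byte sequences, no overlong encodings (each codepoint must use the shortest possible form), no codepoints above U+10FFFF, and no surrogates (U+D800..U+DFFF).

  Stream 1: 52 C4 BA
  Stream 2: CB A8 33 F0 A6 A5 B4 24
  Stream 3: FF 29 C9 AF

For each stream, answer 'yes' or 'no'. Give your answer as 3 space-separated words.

Answer: yes yes no

Derivation:
Stream 1: decodes cleanly. VALID
Stream 2: decodes cleanly. VALID
Stream 3: error at byte offset 0. INVALID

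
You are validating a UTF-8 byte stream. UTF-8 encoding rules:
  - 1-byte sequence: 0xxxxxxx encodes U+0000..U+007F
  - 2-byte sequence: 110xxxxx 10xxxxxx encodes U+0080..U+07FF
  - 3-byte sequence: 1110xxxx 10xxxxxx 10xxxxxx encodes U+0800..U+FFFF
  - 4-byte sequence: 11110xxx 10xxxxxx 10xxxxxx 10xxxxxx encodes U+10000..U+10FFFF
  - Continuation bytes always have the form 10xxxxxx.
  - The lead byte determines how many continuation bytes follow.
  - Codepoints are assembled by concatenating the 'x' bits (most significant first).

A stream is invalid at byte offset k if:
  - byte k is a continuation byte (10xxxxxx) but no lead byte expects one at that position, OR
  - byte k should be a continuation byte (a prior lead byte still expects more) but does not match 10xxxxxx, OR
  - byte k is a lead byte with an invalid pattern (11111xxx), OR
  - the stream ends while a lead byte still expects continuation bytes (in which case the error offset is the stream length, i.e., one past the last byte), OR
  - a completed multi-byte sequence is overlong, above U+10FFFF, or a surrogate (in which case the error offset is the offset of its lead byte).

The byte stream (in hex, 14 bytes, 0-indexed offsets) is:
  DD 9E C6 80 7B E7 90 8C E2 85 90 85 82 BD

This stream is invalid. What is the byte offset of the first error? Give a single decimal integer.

Byte[0]=DD: 2-byte lead, need 1 cont bytes. acc=0x1D
Byte[1]=9E: continuation. acc=(acc<<6)|0x1E=0x75E
Completed: cp=U+075E (starts at byte 0)
Byte[2]=C6: 2-byte lead, need 1 cont bytes. acc=0x6
Byte[3]=80: continuation. acc=(acc<<6)|0x00=0x180
Completed: cp=U+0180 (starts at byte 2)
Byte[4]=7B: 1-byte ASCII. cp=U+007B
Byte[5]=E7: 3-byte lead, need 2 cont bytes. acc=0x7
Byte[6]=90: continuation. acc=(acc<<6)|0x10=0x1D0
Byte[7]=8C: continuation. acc=(acc<<6)|0x0C=0x740C
Completed: cp=U+740C (starts at byte 5)
Byte[8]=E2: 3-byte lead, need 2 cont bytes. acc=0x2
Byte[9]=85: continuation. acc=(acc<<6)|0x05=0x85
Byte[10]=90: continuation. acc=(acc<<6)|0x10=0x2150
Completed: cp=U+2150 (starts at byte 8)
Byte[11]=85: INVALID lead byte (not 0xxx/110x/1110/11110)

Answer: 11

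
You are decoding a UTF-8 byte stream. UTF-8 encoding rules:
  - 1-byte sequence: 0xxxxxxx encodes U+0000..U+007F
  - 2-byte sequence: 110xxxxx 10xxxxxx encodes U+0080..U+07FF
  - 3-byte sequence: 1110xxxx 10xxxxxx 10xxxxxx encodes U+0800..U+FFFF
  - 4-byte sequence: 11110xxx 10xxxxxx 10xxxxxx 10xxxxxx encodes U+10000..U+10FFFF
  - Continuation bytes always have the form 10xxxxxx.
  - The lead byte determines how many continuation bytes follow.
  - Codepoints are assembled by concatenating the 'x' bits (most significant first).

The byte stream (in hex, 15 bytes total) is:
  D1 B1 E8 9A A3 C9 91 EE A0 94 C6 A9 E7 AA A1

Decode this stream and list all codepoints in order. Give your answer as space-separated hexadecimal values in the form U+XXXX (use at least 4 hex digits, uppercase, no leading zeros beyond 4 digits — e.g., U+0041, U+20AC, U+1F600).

Byte[0]=D1: 2-byte lead, need 1 cont bytes. acc=0x11
Byte[1]=B1: continuation. acc=(acc<<6)|0x31=0x471
Completed: cp=U+0471 (starts at byte 0)
Byte[2]=E8: 3-byte lead, need 2 cont bytes. acc=0x8
Byte[3]=9A: continuation. acc=(acc<<6)|0x1A=0x21A
Byte[4]=A3: continuation. acc=(acc<<6)|0x23=0x86A3
Completed: cp=U+86A3 (starts at byte 2)
Byte[5]=C9: 2-byte lead, need 1 cont bytes. acc=0x9
Byte[6]=91: continuation. acc=(acc<<6)|0x11=0x251
Completed: cp=U+0251 (starts at byte 5)
Byte[7]=EE: 3-byte lead, need 2 cont bytes. acc=0xE
Byte[8]=A0: continuation. acc=(acc<<6)|0x20=0x3A0
Byte[9]=94: continuation. acc=(acc<<6)|0x14=0xE814
Completed: cp=U+E814 (starts at byte 7)
Byte[10]=C6: 2-byte lead, need 1 cont bytes. acc=0x6
Byte[11]=A9: continuation. acc=(acc<<6)|0x29=0x1A9
Completed: cp=U+01A9 (starts at byte 10)
Byte[12]=E7: 3-byte lead, need 2 cont bytes. acc=0x7
Byte[13]=AA: continuation. acc=(acc<<6)|0x2A=0x1EA
Byte[14]=A1: continuation. acc=(acc<<6)|0x21=0x7AA1
Completed: cp=U+7AA1 (starts at byte 12)

Answer: U+0471 U+86A3 U+0251 U+E814 U+01A9 U+7AA1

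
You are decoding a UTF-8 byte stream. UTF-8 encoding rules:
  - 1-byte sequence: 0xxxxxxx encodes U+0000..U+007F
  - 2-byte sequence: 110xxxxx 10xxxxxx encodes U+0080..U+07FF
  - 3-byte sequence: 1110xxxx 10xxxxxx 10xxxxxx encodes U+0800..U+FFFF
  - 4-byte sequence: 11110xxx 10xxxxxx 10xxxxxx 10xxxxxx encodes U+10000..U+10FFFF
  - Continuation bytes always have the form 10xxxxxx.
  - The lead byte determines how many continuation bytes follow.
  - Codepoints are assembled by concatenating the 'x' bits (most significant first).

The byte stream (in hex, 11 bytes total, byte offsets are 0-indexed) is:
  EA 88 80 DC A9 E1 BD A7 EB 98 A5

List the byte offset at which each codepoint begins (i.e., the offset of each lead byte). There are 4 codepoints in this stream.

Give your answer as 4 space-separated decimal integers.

Answer: 0 3 5 8

Derivation:
Byte[0]=EA: 3-byte lead, need 2 cont bytes. acc=0xA
Byte[1]=88: continuation. acc=(acc<<6)|0x08=0x288
Byte[2]=80: continuation. acc=(acc<<6)|0x00=0xA200
Completed: cp=U+A200 (starts at byte 0)
Byte[3]=DC: 2-byte lead, need 1 cont bytes. acc=0x1C
Byte[4]=A9: continuation. acc=(acc<<6)|0x29=0x729
Completed: cp=U+0729 (starts at byte 3)
Byte[5]=E1: 3-byte lead, need 2 cont bytes. acc=0x1
Byte[6]=BD: continuation. acc=(acc<<6)|0x3D=0x7D
Byte[7]=A7: continuation. acc=(acc<<6)|0x27=0x1F67
Completed: cp=U+1F67 (starts at byte 5)
Byte[8]=EB: 3-byte lead, need 2 cont bytes. acc=0xB
Byte[9]=98: continuation. acc=(acc<<6)|0x18=0x2D8
Byte[10]=A5: continuation. acc=(acc<<6)|0x25=0xB625
Completed: cp=U+B625 (starts at byte 8)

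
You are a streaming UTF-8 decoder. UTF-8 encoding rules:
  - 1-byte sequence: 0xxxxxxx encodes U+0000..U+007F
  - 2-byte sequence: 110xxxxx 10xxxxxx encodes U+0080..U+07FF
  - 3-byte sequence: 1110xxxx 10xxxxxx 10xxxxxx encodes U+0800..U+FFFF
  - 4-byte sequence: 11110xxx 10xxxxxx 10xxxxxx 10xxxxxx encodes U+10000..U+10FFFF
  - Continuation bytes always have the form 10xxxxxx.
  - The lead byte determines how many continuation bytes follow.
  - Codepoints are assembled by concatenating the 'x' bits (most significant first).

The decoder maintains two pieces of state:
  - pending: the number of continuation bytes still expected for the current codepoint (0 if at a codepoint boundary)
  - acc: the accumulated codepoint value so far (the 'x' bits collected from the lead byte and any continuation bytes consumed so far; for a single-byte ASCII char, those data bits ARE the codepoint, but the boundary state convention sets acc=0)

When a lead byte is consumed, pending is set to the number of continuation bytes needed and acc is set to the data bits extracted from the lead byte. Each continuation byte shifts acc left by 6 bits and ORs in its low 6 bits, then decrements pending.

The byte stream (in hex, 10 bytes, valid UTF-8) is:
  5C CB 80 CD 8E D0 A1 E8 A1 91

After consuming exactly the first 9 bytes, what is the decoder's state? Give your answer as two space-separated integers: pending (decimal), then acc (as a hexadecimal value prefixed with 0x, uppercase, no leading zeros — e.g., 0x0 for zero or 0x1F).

Byte[0]=5C: 1-byte. pending=0, acc=0x0
Byte[1]=CB: 2-byte lead. pending=1, acc=0xB
Byte[2]=80: continuation. acc=(acc<<6)|0x00=0x2C0, pending=0
Byte[3]=CD: 2-byte lead. pending=1, acc=0xD
Byte[4]=8E: continuation. acc=(acc<<6)|0x0E=0x34E, pending=0
Byte[5]=D0: 2-byte lead. pending=1, acc=0x10
Byte[6]=A1: continuation. acc=(acc<<6)|0x21=0x421, pending=0
Byte[7]=E8: 3-byte lead. pending=2, acc=0x8
Byte[8]=A1: continuation. acc=(acc<<6)|0x21=0x221, pending=1

Answer: 1 0x221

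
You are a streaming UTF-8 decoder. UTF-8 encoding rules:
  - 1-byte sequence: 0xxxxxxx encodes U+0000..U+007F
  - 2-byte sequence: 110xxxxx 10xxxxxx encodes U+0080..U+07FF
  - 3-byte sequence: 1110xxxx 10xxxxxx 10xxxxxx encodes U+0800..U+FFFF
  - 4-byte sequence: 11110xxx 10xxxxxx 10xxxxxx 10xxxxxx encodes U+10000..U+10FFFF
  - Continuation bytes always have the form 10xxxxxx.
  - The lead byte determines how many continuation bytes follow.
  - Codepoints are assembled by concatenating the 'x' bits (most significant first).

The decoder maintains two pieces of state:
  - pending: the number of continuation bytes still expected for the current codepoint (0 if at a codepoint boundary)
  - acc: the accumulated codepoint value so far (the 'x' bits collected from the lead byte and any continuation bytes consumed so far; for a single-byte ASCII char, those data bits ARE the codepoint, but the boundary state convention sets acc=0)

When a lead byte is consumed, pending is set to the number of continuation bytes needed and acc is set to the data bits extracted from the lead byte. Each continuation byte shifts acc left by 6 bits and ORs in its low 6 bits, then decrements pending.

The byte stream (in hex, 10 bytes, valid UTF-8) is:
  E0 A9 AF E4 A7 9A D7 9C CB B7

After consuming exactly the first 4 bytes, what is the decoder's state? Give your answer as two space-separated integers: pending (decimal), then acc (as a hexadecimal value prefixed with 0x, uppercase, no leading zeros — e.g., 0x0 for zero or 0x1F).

Answer: 2 0x4

Derivation:
Byte[0]=E0: 3-byte lead. pending=2, acc=0x0
Byte[1]=A9: continuation. acc=(acc<<6)|0x29=0x29, pending=1
Byte[2]=AF: continuation. acc=(acc<<6)|0x2F=0xA6F, pending=0
Byte[3]=E4: 3-byte lead. pending=2, acc=0x4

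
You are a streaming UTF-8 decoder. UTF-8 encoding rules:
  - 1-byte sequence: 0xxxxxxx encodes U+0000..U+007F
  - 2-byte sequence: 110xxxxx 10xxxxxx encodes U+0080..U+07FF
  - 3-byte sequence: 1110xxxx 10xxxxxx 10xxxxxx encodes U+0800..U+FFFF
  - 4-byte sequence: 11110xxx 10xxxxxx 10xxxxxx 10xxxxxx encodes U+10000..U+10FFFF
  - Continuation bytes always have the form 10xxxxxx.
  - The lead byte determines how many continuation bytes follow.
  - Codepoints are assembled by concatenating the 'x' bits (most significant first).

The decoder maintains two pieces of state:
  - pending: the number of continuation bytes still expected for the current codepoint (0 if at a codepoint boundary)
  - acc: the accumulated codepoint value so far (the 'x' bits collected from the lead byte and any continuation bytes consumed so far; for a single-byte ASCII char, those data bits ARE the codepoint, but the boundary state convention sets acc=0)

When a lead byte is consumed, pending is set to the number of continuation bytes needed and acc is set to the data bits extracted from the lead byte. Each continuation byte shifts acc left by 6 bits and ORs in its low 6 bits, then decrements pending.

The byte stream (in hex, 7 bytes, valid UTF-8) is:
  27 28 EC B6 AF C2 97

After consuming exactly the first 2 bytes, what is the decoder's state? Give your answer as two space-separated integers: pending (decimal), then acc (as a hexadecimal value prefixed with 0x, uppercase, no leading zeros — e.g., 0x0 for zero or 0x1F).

Byte[0]=27: 1-byte. pending=0, acc=0x0
Byte[1]=28: 1-byte. pending=0, acc=0x0

Answer: 0 0x0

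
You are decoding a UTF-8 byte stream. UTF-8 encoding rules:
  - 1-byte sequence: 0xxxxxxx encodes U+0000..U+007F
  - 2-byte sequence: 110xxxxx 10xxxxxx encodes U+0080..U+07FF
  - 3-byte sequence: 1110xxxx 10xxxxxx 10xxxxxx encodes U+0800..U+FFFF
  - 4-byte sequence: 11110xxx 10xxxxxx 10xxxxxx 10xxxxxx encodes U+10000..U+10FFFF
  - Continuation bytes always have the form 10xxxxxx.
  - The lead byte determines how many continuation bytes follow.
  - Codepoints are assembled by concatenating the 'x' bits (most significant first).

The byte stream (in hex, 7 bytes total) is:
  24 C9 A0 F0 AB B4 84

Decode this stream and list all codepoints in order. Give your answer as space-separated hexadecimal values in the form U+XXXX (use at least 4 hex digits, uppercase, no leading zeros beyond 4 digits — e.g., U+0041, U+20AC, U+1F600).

Answer: U+0024 U+0260 U+2BD04

Derivation:
Byte[0]=24: 1-byte ASCII. cp=U+0024
Byte[1]=C9: 2-byte lead, need 1 cont bytes. acc=0x9
Byte[2]=A0: continuation. acc=(acc<<6)|0x20=0x260
Completed: cp=U+0260 (starts at byte 1)
Byte[3]=F0: 4-byte lead, need 3 cont bytes. acc=0x0
Byte[4]=AB: continuation. acc=(acc<<6)|0x2B=0x2B
Byte[5]=B4: continuation. acc=(acc<<6)|0x34=0xAF4
Byte[6]=84: continuation. acc=(acc<<6)|0x04=0x2BD04
Completed: cp=U+2BD04 (starts at byte 3)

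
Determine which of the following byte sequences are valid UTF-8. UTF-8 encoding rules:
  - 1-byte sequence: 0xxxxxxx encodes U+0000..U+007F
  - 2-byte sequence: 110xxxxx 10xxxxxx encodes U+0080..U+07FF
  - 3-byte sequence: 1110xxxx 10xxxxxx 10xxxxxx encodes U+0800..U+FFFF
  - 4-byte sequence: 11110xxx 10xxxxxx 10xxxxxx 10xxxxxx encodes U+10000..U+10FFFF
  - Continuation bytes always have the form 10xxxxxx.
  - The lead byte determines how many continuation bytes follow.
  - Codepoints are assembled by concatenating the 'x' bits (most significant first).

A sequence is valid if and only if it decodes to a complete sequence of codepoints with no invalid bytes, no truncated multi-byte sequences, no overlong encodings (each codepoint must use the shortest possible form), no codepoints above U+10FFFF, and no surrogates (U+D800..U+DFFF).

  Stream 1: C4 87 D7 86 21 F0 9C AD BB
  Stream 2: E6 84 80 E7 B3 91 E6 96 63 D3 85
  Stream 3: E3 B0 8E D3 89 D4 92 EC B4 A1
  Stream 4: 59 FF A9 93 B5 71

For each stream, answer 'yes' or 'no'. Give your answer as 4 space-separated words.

Stream 1: decodes cleanly. VALID
Stream 2: error at byte offset 8. INVALID
Stream 3: decodes cleanly. VALID
Stream 4: error at byte offset 1. INVALID

Answer: yes no yes no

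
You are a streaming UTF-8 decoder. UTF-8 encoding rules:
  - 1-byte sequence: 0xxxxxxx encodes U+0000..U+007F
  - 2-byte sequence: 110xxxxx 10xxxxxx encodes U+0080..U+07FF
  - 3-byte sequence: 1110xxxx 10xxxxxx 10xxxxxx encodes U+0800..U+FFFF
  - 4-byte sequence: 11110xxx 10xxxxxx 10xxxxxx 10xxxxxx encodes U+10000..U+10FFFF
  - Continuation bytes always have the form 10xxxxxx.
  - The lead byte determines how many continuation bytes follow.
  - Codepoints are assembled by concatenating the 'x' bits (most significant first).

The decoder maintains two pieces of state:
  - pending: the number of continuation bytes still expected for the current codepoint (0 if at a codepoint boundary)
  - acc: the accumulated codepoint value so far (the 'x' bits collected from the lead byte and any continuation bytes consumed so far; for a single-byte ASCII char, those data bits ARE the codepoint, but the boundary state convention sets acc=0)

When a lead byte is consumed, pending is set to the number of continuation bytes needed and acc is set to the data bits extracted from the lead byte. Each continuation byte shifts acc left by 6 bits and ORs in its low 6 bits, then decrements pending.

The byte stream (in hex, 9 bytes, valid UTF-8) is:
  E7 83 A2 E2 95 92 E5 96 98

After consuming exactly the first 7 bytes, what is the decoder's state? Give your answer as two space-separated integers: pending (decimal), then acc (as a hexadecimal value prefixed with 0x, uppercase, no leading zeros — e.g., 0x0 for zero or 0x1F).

Answer: 2 0x5

Derivation:
Byte[0]=E7: 3-byte lead. pending=2, acc=0x7
Byte[1]=83: continuation. acc=(acc<<6)|0x03=0x1C3, pending=1
Byte[2]=A2: continuation. acc=(acc<<6)|0x22=0x70E2, pending=0
Byte[3]=E2: 3-byte lead. pending=2, acc=0x2
Byte[4]=95: continuation. acc=(acc<<6)|0x15=0x95, pending=1
Byte[5]=92: continuation. acc=(acc<<6)|0x12=0x2552, pending=0
Byte[6]=E5: 3-byte lead. pending=2, acc=0x5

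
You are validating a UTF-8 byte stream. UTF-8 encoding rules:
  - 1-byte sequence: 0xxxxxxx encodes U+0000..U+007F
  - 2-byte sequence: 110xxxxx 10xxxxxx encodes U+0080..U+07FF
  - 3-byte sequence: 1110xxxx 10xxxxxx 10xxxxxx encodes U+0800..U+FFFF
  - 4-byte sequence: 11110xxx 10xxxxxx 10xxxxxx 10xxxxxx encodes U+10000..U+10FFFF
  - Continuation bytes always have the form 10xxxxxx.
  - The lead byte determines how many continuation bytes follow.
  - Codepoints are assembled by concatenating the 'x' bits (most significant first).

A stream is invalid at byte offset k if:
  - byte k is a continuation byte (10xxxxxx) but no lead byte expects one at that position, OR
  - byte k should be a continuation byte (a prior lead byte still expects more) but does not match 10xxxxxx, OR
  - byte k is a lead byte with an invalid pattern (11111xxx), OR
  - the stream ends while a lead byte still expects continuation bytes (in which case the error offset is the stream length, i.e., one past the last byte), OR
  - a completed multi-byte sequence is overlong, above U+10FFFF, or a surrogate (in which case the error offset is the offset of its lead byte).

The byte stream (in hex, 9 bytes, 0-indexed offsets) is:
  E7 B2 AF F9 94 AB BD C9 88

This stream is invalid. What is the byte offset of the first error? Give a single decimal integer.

Answer: 3

Derivation:
Byte[0]=E7: 3-byte lead, need 2 cont bytes. acc=0x7
Byte[1]=B2: continuation. acc=(acc<<6)|0x32=0x1F2
Byte[2]=AF: continuation. acc=(acc<<6)|0x2F=0x7CAF
Completed: cp=U+7CAF (starts at byte 0)
Byte[3]=F9: INVALID lead byte (not 0xxx/110x/1110/11110)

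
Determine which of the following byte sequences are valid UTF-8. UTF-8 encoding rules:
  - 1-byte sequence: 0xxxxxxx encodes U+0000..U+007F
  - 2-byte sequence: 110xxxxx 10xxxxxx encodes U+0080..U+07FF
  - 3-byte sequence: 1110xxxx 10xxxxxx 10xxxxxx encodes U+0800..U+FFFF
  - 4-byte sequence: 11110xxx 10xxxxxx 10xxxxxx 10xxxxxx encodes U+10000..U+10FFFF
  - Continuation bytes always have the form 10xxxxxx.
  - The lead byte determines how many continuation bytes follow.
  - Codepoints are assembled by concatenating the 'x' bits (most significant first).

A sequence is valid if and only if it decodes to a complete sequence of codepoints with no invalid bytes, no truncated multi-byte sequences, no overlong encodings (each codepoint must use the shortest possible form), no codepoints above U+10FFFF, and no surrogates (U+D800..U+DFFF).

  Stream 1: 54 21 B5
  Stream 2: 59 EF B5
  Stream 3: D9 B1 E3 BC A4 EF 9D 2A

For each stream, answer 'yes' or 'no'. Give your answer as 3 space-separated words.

Answer: no no no

Derivation:
Stream 1: error at byte offset 2. INVALID
Stream 2: error at byte offset 3. INVALID
Stream 3: error at byte offset 7. INVALID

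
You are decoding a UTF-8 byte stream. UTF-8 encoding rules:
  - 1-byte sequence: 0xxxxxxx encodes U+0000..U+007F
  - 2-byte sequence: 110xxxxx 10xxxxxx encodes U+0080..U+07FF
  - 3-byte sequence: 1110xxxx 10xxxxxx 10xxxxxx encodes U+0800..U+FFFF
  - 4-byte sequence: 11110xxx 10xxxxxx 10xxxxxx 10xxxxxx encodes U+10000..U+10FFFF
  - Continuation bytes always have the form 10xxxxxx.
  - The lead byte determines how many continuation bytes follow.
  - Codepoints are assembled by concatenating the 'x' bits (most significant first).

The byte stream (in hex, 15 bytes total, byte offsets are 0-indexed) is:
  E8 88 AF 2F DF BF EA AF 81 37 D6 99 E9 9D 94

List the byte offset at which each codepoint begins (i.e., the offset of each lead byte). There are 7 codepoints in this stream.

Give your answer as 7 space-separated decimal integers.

Byte[0]=E8: 3-byte lead, need 2 cont bytes. acc=0x8
Byte[1]=88: continuation. acc=(acc<<6)|0x08=0x208
Byte[2]=AF: continuation. acc=(acc<<6)|0x2F=0x822F
Completed: cp=U+822F (starts at byte 0)
Byte[3]=2F: 1-byte ASCII. cp=U+002F
Byte[4]=DF: 2-byte lead, need 1 cont bytes. acc=0x1F
Byte[5]=BF: continuation. acc=(acc<<6)|0x3F=0x7FF
Completed: cp=U+07FF (starts at byte 4)
Byte[6]=EA: 3-byte lead, need 2 cont bytes. acc=0xA
Byte[7]=AF: continuation. acc=(acc<<6)|0x2F=0x2AF
Byte[8]=81: continuation. acc=(acc<<6)|0x01=0xABC1
Completed: cp=U+ABC1 (starts at byte 6)
Byte[9]=37: 1-byte ASCII. cp=U+0037
Byte[10]=D6: 2-byte lead, need 1 cont bytes. acc=0x16
Byte[11]=99: continuation. acc=(acc<<6)|0x19=0x599
Completed: cp=U+0599 (starts at byte 10)
Byte[12]=E9: 3-byte lead, need 2 cont bytes. acc=0x9
Byte[13]=9D: continuation. acc=(acc<<6)|0x1D=0x25D
Byte[14]=94: continuation. acc=(acc<<6)|0x14=0x9754
Completed: cp=U+9754 (starts at byte 12)

Answer: 0 3 4 6 9 10 12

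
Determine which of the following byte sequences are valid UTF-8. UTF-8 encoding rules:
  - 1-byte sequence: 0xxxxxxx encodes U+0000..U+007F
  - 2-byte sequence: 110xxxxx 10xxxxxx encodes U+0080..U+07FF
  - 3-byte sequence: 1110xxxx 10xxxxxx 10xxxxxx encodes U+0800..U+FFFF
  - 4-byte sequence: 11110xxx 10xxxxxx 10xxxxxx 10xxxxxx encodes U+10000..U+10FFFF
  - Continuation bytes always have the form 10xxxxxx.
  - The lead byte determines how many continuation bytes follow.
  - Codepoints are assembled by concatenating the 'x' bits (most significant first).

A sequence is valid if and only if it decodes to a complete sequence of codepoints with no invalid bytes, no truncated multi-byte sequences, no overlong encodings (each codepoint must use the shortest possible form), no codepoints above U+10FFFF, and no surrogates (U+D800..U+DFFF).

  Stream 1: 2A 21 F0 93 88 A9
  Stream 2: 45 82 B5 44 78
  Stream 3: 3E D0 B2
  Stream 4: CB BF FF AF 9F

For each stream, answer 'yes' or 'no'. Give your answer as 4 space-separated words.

Stream 1: decodes cleanly. VALID
Stream 2: error at byte offset 1. INVALID
Stream 3: decodes cleanly. VALID
Stream 4: error at byte offset 2. INVALID

Answer: yes no yes no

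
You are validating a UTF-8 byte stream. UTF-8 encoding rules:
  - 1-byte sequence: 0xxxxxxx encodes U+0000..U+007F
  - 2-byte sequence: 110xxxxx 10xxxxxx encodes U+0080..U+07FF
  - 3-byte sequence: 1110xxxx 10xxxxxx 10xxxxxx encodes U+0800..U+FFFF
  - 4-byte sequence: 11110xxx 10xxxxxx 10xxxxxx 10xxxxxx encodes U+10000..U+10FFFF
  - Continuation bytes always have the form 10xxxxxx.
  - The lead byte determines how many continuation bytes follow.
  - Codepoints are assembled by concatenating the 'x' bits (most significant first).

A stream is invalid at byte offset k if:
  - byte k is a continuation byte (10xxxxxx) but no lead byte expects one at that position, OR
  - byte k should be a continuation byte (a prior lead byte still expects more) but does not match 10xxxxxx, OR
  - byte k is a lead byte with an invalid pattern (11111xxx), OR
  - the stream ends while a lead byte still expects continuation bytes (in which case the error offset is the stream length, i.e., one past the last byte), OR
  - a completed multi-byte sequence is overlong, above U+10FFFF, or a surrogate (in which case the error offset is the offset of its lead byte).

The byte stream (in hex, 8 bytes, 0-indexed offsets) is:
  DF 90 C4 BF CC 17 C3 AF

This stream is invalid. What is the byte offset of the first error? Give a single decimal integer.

Byte[0]=DF: 2-byte lead, need 1 cont bytes. acc=0x1F
Byte[1]=90: continuation. acc=(acc<<6)|0x10=0x7D0
Completed: cp=U+07D0 (starts at byte 0)
Byte[2]=C4: 2-byte lead, need 1 cont bytes. acc=0x4
Byte[3]=BF: continuation. acc=(acc<<6)|0x3F=0x13F
Completed: cp=U+013F (starts at byte 2)
Byte[4]=CC: 2-byte lead, need 1 cont bytes. acc=0xC
Byte[5]=17: expected 10xxxxxx continuation. INVALID

Answer: 5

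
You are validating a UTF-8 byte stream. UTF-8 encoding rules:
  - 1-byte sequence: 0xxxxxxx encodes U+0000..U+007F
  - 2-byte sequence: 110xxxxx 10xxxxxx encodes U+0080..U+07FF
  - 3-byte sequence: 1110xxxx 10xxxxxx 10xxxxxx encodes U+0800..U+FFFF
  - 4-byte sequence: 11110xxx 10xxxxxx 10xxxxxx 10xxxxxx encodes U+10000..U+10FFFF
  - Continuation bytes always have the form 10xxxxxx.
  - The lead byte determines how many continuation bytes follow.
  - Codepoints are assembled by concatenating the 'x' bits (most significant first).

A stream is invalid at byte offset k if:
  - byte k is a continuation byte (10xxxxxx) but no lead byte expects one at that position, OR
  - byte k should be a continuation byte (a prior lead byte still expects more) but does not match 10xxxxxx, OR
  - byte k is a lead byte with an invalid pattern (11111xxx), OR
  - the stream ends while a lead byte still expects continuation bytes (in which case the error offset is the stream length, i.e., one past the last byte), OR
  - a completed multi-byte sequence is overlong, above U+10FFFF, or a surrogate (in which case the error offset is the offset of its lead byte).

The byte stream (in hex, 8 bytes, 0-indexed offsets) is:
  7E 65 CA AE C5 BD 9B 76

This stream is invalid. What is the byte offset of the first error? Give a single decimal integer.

Answer: 6

Derivation:
Byte[0]=7E: 1-byte ASCII. cp=U+007E
Byte[1]=65: 1-byte ASCII. cp=U+0065
Byte[2]=CA: 2-byte lead, need 1 cont bytes. acc=0xA
Byte[3]=AE: continuation. acc=(acc<<6)|0x2E=0x2AE
Completed: cp=U+02AE (starts at byte 2)
Byte[4]=C5: 2-byte lead, need 1 cont bytes. acc=0x5
Byte[5]=BD: continuation. acc=(acc<<6)|0x3D=0x17D
Completed: cp=U+017D (starts at byte 4)
Byte[6]=9B: INVALID lead byte (not 0xxx/110x/1110/11110)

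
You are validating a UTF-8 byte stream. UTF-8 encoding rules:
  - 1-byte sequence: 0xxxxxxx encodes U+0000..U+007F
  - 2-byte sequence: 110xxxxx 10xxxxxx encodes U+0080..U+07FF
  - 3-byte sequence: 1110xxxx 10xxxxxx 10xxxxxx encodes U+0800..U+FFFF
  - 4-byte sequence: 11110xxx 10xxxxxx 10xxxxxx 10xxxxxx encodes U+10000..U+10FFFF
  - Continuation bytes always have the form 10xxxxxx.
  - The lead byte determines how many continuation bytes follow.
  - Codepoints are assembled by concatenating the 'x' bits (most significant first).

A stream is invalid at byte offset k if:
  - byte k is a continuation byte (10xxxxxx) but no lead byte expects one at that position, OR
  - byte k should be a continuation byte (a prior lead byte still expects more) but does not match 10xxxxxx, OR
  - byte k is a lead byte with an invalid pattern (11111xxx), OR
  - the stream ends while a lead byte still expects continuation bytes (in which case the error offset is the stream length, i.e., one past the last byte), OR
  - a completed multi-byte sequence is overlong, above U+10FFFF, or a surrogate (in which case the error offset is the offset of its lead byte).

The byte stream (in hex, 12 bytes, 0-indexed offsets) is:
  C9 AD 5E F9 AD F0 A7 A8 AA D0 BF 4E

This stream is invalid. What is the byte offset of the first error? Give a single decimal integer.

Byte[0]=C9: 2-byte lead, need 1 cont bytes. acc=0x9
Byte[1]=AD: continuation. acc=(acc<<6)|0x2D=0x26D
Completed: cp=U+026D (starts at byte 0)
Byte[2]=5E: 1-byte ASCII. cp=U+005E
Byte[3]=F9: INVALID lead byte (not 0xxx/110x/1110/11110)

Answer: 3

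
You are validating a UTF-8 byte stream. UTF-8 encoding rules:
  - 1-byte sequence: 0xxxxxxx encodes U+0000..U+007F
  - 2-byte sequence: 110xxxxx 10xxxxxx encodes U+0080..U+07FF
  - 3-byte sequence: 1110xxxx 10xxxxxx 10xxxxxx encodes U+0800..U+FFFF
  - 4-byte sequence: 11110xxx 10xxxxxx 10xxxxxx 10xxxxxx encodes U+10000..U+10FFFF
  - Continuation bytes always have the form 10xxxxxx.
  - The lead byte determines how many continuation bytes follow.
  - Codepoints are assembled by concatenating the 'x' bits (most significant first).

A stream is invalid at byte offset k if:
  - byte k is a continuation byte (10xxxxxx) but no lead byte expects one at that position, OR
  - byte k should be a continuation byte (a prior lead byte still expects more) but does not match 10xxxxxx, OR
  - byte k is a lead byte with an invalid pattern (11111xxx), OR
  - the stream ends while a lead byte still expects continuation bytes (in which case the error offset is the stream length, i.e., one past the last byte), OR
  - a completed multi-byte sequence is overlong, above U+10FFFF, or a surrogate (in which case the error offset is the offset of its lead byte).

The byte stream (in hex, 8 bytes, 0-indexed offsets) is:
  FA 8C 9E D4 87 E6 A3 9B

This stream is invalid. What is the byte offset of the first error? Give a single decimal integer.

Byte[0]=FA: INVALID lead byte (not 0xxx/110x/1110/11110)

Answer: 0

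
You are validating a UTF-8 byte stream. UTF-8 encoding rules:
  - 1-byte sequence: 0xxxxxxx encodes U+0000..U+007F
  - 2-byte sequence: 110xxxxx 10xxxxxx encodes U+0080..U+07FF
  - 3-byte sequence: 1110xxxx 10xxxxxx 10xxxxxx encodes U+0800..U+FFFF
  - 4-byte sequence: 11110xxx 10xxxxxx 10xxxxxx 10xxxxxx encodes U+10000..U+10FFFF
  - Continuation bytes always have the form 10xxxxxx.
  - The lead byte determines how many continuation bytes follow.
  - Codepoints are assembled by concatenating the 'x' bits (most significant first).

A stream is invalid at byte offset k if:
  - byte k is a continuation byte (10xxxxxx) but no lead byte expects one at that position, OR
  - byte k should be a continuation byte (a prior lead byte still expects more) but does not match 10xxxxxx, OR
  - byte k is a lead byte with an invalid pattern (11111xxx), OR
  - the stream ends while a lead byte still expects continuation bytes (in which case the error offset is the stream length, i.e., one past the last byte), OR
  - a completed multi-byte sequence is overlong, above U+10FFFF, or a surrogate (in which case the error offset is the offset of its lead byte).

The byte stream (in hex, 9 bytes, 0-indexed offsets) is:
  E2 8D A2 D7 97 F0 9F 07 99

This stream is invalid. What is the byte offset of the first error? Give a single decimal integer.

Byte[0]=E2: 3-byte lead, need 2 cont bytes. acc=0x2
Byte[1]=8D: continuation. acc=(acc<<6)|0x0D=0x8D
Byte[2]=A2: continuation. acc=(acc<<6)|0x22=0x2362
Completed: cp=U+2362 (starts at byte 0)
Byte[3]=D7: 2-byte lead, need 1 cont bytes. acc=0x17
Byte[4]=97: continuation. acc=(acc<<6)|0x17=0x5D7
Completed: cp=U+05D7 (starts at byte 3)
Byte[5]=F0: 4-byte lead, need 3 cont bytes. acc=0x0
Byte[6]=9F: continuation. acc=(acc<<6)|0x1F=0x1F
Byte[7]=07: expected 10xxxxxx continuation. INVALID

Answer: 7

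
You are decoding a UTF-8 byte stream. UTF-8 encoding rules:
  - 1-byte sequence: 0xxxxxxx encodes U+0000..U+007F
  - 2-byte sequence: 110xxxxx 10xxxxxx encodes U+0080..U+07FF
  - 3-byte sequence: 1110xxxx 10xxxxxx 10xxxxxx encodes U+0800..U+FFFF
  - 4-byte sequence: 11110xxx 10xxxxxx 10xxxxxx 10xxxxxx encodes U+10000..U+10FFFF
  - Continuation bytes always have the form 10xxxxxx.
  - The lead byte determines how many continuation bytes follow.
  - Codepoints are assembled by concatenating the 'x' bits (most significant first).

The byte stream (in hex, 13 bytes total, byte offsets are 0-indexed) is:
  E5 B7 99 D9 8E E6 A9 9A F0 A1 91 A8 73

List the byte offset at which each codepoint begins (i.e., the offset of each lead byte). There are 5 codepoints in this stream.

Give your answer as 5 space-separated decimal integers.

Byte[0]=E5: 3-byte lead, need 2 cont bytes. acc=0x5
Byte[1]=B7: continuation. acc=(acc<<6)|0x37=0x177
Byte[2]=99: continuation. acc=(acc<<6)|0x19=0x5DD9
Completed: cp=U+5DD9 (starts at byte 0)
Byte[3]=D9: 2-byte lead, need 1 cont bytes. acc=0x19
Byte[4]=8E: continuation. acc=(acc<<6)|0x0E=0x64E
Completed: cp=U+064E (starts at byte 3)
Byte[5]=E6: 3-byte lead, need 2 cont bytes. acc=0x6
Byte[6]=A9: continuation. acc=(acc<<6)|0x29=0x1A9
Byte[7]=9A: continuation. acc=(acc<<6)|0x1A=0x6A5A
Completed: cp=U+6A5A (starts at byte 5)
Byte[8]=F0: 4-byte lead, need 3 cont bytes. acc=0x0
Byte[9]=A1: continuation. acc=(acc<<6)|0x21=0x21
Byte[10]=91: continuation. acc=(acc<<6)|0x11=0x851
Byte[11]=A8: continuation. acc=(acc<<6)|0x28=0x21468
Completed: cp=U+21468 (starts at byte 8)
Byte[12]=73: 1-byte ASCII. cp=U+0073

Answer: 0 3 5 8 12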